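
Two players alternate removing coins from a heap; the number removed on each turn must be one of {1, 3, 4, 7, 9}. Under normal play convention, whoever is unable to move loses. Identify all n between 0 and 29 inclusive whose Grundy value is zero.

0, 2, 8, 10, 16, 18, 24, 26

n :  0  1  2  3  4  5  6  7  8  9 10 11 12 13 14 15 16 17 18 19 20 21 22 23 24 25 26 27 28 29
G :  0  1  0  1  2  3  2  3  0  1  0  1  2  3  2  3  0  1  0  1  2  3  2  3  0  1  0  1  2  3
P-positions are exactly the n with G(n) = 0.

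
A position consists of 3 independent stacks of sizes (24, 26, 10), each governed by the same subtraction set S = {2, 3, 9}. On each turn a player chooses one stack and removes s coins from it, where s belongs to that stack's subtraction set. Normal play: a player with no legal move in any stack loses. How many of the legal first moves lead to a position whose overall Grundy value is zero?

All stacks use S = {2, 3, 9}:
n :  0  1  2  3  4  5  6  7  8  9 10 11 12 13 14 15 16 17 18 19 20 21 22 23 24 25 26
G :  0  0  1  1  2  0  0  1  1  2  2  0  0  1  1  2  0  0  1  1  2  2  0  0  1  1  2
Stack A: G(24) = 1.
Stack B: G(26) = 2.
Stack C: G(10) = 2.
Combined Grundy value = 1 ⊕ 2 ⊕ 2 = 1.
A winning move leaves total XOR = 0, i.e. changes one component's Grundy value g to g ⊕ X where X is the current total.
Stack A: need g' = 1⊕1 = 0. Options: 24−2→G=0, 24−3→G=2, 24−9→G=2. Hits: 1.
Stack B: need g' = 2⊕1 = 3. Options: 26−2→G=1, 26−3→G=0, 26−9→G=0. Hits: 0.
Stack C: need g' = 2⊕1 = 3. Options: 10−2→G=1, 10−3→G=1, 10−9→G=0. Hits: 0.

1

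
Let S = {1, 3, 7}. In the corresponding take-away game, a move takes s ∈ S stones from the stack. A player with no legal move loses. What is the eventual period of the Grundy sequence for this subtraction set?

2

G(0) = 0
G(1) = mex{0} = 1
G(2) = mex{1} = 0
G(3) = mex{0,0} = 1
G(4) = mex{1,1} = 0
G(5) = mex{0,0} = 1
G(6) = mex{1,1} = 0
G(7) = mex{0,0,0} = 1
G(8) = mex{1,1,1} = 0
G(9) = mex{0,0,0} = 1
G(10) = mex{1,1,1} = 0
G(11) = mex{0,0,0} = 1
G(12) = mex{1,1,1} = 0
G(13) = mex{0,0,0} = 1
G(14) = mex{1,1,1} = 0
G(n+2) = G(n) holds for n = 0,…,6 (a full window of length max(S) = 7), so the sequence is purely periodic with period 2.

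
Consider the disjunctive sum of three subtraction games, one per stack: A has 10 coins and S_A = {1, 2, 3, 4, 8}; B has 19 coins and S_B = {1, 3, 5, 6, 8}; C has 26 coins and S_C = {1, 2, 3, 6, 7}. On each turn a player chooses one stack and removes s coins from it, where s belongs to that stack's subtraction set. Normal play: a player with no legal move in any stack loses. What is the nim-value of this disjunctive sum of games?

0

Stack A, S = {1, 2, 3, 4, 8}:
G(0) = 0
G(1) = mex{0} = 1
G(2) = mex{1,0} = 2
G(3) = mex{2,1,0} = 3
G(4) = mex{3,2,1,0} = 4
G(5) = mex{4,3,2,1} = 0
G(6) = mex{0,4,3,2} = 1
G(7) = mex{1,0,4,3} = 2
G(8) = mex{2,1,0,4,0} = 3
G(9) = mex{3,2,1,0,1} = 4
G(10) = mex{4,3,2,1,2} = 0
G_A(10) = 0.
Stack B, S = {1, 3, 5, 6, 8}:
G(0) = 0
G(1) = mex{0} = 1
G(2) = mex{1} = 0
G(3) = mex{0,0} = 1
G(4) = mex{1,1} = 0
G(5) = mex{0,0,0} = 1
G(6) = mex{1,1,1,0} = 2
G(7) = mex{2,0,0,1} = 3
G(8) = mex{3,1,1,0,0} = 2
G(9) = mex{2,2,0,1,1} = 3
G(10) = mex{3,3,1,0,0} = 2
G(11) = mex{2,2,2,1,1} = 0
G(12) = mex{0,3,3,2,0} = 1
G(13) = mex{1,2,2,3,1} = 0
G(14) = mex{0,0,3,2,2} = 1
G(15) = mex{1,1,2,3,3} = 0
G(16) = mex{0,0,0,2,2} = 1
G(17) = mex{1,1,1,0,3} = 2
G(18) = mex{2,0,0,1,2} = 3
G(19) = mex{3,1,1,0,0} = 2
G_B(19) = 2.
Stack C, S = {1, 2, 3, 6, 7}:
n :  0  1  2  3  4  5  6  7  8  9 10 11 12 13 14 15 16 17 18 19 20 21 22 23 24 25 26
G :  0  1  2  3  0  1  2  3  0  1  2  3  0  1  2  3  0  1  2  3  0  1  2  3  0  1  2
G_C(26) = 2.
Combined Grundy value = 0 ⊕ 2 ⊕ 2 = 0.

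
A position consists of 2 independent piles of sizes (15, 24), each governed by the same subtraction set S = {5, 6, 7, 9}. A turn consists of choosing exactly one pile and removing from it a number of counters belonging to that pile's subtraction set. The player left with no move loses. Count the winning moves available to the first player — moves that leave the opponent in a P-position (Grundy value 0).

4

All piles use S = {5, 6, 7, 9}:
n :  0  1  2  3  4  5  6  7  8  9 10 11 12 13 14 15 16 17 18 19 20 21 22 23 24
G :  0  0  0  0  0  1  1  1  1  1  2  2  2  2  0  0  0  0  0  1  1  1  1  1  2
Pile A: G(15) = 0.
Pile B: G(24) = 2.
Combined Grundy value = 0 ⊕ 2 = 2.
A winning move leaves total XOR = 0, i.e. changes one component's Grundy value g to g ⊕ X where X is the current total.
Pile A: need g' = 0⊕2 = 2. Options: 15−5→G=2, 15−6→G=1, 15−7→G=1, 15−9→G=1. Hits: 1.
Pile B: need g' = 2⊕2 = 0. Options: 24−5→G=1, 24−6→G=0, 24−7→G=0, 24−9→G=0. Hits: 3.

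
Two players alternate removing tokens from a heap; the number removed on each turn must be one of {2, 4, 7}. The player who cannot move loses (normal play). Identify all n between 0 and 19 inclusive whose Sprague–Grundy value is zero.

0, 1, 6, 9, 12, 15, 18

n :  0  1  2  3  4  5  6  7  8  9 10 11 12 13 14 15 16 17 18 19
G :  0  0  1  1  2  2  0  3  1  0  2  1  0  2  1  0  2  1  0  2
P-positions are exactly the n with G(n) = 0.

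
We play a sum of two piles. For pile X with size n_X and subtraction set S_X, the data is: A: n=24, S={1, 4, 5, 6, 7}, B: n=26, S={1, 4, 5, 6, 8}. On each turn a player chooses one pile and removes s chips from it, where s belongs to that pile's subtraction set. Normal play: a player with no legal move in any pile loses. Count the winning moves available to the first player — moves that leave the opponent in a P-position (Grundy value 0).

Pile A, S = {1, 4, 5, 6, 7}:
n :  0  1  2  3  4  5  6  7  8  9 10 11 12 13 14 15 16 17 18 19 20 21 22 23 24
G :  0  1  0  1  2  3  2  3  4  5  0  1  0  1  2  3  2  3  4  5  0  1  0  1  2
G_A(24) = 2.
Pile B, S = {1, 4, 5, 6, 8}:
n :  0  1  2  3  4  5  6  7  8  9 10 11 12 13 14 15 16 17 18 19 20 21 22 23 24 25 26
G :  0  1  0  1  2  3  2  3  4  0  1  0  1  2  3  2  3  4  0  1  0  1  2  3  2  3  4
G_B(26) = 4.
Combined Grundy value = 2 ⊕ 4 = 6.
A winning move leaves total XOR = 0, i.e. changes one component's Grundy value g to g ⊕ X where X is the current total.
Pile A: need g' = 2⊕6 = 4. Options: 24−1→G=1, 24−4→G=0, 24−5→G=5, 24−6→G=4, 24−7→G=3. Hits: 1.
Pile B: need g' = 4⊕6 = 2. Options: 26−1→G=3, 26−4→G=2, 26−5→G=1, 26−6→G=0, 26−8→G=0. Hits: 1.

2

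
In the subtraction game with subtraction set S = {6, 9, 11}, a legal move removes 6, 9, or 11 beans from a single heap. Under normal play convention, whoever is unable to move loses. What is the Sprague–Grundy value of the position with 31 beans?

2

G(0) = 0
G(1) = mex{} = 0
G(2) = mex{} = 0
G(3) = mex{} = 0
G(4) = mex{} = 0
G(5) = mex{} = 0
G(6) = mex{0} = 1
G(7) = mex{0} = 1
G(8) = mex{0} = 1
G(9) = mex{0,0} = 1
G(10) = mex{0,0} = 1
G(11) = mex{0,0,0} = 1
G(12) = mex{1,0,0} = 2
G(13) = mex{1,0,0} = 2
G(14) = mex{1,0,0} = 2
G(15) = mex{1,1,0} = 2
G(16) = mex{1,1,0} = 2
G(17) = mex{1,1,1} = 0
G(18) = mex{2,1,1} = 0
G(19) = mex{2,1,1} = 0
G(20) = mex{2,1,1} = 0
G(21) = mex{2,2,1} = 0
G(22) = mex{2,2,1} = 0
G(23) = mex{0,2,2} = 1
G(24) = mex{0,2,2} = 1
G(25) = mex{0,2,2} = 1
G(26) = mex{0,0,2} = 1
G(27) = mex{0,0,2} = 1
G(28) = mex{0,0,0} = 1
G(29) = mex{1,0,0} = 2
G(30) = mex{1,0,0} = 2
G(31) = mex{1,0,0} = 2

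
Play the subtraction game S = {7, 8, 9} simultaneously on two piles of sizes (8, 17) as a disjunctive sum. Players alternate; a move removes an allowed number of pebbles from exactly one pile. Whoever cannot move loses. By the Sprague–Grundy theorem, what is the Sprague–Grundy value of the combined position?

1

All piles use S = {7, 8, 9}:
n :  0  1  2  3  4  5  6  7  8  9 10 11 12 13 14 15 16 17
G :  0  0  0  0  0  0  0  1  1  1  1  1  1  1  2  2  0  0
Pile A: G(8) = 1.
Pile B: G(17) = 0.
Combined Grundy value = 1 ⊕ 0 = 1.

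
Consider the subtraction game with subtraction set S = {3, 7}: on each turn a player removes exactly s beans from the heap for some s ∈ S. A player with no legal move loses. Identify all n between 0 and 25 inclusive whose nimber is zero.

G(0) = 0
G(1) = mex{} = 0
G(2) = mex{} = 0
G(3) = mex{0} = 1
G(4) = mex{0} = 1
G(5) = mex{0} = 1
G(6) = mex{1} = 0
G(7) = mex{1,0} = 2
G(8) = mex{1,0} = 2
G(9) = mex{0,0} = 1
G(10) = mex{2,1} = 0
G(11) = mex{2,1} = 0
G(12) = mex{1,1} = 0
G(13) = mex{0,0} = 1
G(14) = mex{0,2} = 1
G(15) = mex{0,2} = 1
G(16) = mex{1,1} = 0
G(17) = mex{1,0} = 2
G(18) = mex{1,0} = 2
G(19) = mex{0,0} = 1
G(20) = mex{2,1} = 0
G(21) = mex{2,1} = 0
G(22) = mex{1,1} = 0
G(23) = mex{0,0} = 1
G(24) = mex{0,2} = 1
G(25) = mex{0,2} = 1
P-positions are exactly the n with G(n) = 0.

0, 1, 2, 6, 10, 11, 12, 16, 20, 21, 22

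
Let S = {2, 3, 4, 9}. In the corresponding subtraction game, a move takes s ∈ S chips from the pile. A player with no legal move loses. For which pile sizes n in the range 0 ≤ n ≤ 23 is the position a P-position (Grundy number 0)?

0, 1, 6, 7, 12, 13, 18, 19

n :  0  1  2  3  4  5  6  7  8  9 10 11 12 13 14 15 16 17 18 19 20 21 22 23
G :  0  0  1  1  2  2  0  0  1  1  2  2  0  0  1  1  2  2  0  0  1  1  2  2
P-positions are exactly the n with G(n) = 0.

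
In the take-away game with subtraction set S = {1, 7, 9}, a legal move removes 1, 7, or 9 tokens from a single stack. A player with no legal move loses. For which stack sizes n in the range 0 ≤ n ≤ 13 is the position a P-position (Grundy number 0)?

n :  0  1  2  3  4  5  6  7  8  9 10 11 12 13
G :  0  1  0  1  0  1  0  1  0  1  0  1  0  1
P-positions are exactly the n with G(n) = 0.

0, 2, 4, 6, 8, 10, 12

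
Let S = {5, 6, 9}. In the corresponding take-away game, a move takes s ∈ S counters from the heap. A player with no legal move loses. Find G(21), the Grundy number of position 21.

1

G(0) = 0
G(1) = mex{} = 0
G(2) = mex{} = 0
G(3) = mex{} = 0
G(4) = mex{} = 0
G(5) = mex{0} = 1
G(6) = mex{0,0} = 1
G(7) = mex{0,0} = 1
G(8) = mex{0,0} = 1
G(9) = mex{0,0,0} = 1
G(10) = mex{1,0,0} = 2
G(11) = mex{1,1,0} = 2
G(12) = mex{1,1,0} = 2
G(13) = mex{1,1,0} = 2
G(14) = mex{1,1,1} = 0
G(15) = mex{2,1,1} = 0
G(16) = mex{2,2,1} = 0
G(17) = mex{2,2,1} = 0
G(18) = mex{2,2,1} = 0
G(19) = mex{0,2,2} = 1
G(20) = mex{0,0,2} = 1
G(21) = mex{0,0,2} = 1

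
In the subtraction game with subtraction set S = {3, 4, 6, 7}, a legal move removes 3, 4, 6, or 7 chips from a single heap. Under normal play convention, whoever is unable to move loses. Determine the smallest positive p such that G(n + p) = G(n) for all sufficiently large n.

n :  0  1  2  3  4  5  6  7  8  9 10 11 12 13 14 15 16 17 18 19 20 21
G :  0  0  0  1  1  1  2  2  2  3  0  0  0  1  1  1  2  2  2  3  0  0
G(n+10) = G(n) holds for n = 0,…,6 (a full window of length max(S) = 7), so the sequence is purely periodic with period 10.

10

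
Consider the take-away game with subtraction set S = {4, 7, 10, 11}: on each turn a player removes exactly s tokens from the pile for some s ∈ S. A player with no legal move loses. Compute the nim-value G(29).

n :  0  1  2  3  4  5  6  7  8  9 10 11 12 13 14 15 16 17 18 19 20 21 22 23 24 25 26 27 28 29
G :  0  0  0  0  1  1  1  1  2  2  2  2  3  3  3  0  0  0  0  1  1  1  1  2  2  2  2  3  3  3

3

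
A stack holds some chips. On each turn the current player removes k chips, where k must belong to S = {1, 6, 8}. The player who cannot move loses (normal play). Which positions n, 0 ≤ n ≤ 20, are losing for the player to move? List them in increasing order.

0, 2, 4, 7, 9, 11, 14, 16, 18

G(0) = 0
G(1) = mex{0} = 1
G(2) = mex{1} = 0
G(3) = mex{0} = 1
G(4) = mex{1} = 0
G(5) = mex{0} = 1
G(6) = mex{1,0} = 2
G(7) = mex{2,1} = 0
G(8) = mex{0,0,0} = 1
G(9) = mex{1,1,1} = 0
G(10) = mex{0,0,0} = 1
G(11) = mex{1,1,1} = 0
G(12) = mex{0,2,0} = 1
G(13) = mex{1,0,1} = 2
G(14) = mex{2,1,2} = 0
G(15) = mex{0,0,0} = 1
G(16) = mex{1,1,1} = 0
G(17) = mex{0,0,0} = 1
G(18) = mex{1,1,1} = 0
G(19) = mex{0,2,0} = 1
G(20) = mex{1,0,1} = 2
P-positions are exactly the n with G(n) = 0.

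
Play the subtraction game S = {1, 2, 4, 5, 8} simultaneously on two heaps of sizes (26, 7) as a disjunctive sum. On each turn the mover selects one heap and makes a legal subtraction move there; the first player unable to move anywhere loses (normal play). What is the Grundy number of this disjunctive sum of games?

3

All heaps use S = {1, 2, 4, 5, 8}:
G(0) = 0
G(1) = mex{0} = 1
G(2) = mex{1,0} = 2
G(3) = mex{2,1} = 0
G(4) = mex{0,2,0} = 1
G(5) = mex{1,0,1,0} = 2
G(6) = mex{2,1,2,1} = 0
G(7) = mex{0,2,0,2} = 1
G(8) = mex{1,0,1,0,0} = 2
G(9) = mex{2,1,2,1,1} = 0
G(10) = mex{0,2,0,2,2} = 1
G(11) = mex{1,0,1,0,0} = 2
G(12) = mex{2,1,2,1,1} = 0
G(13) = mex{0,2,0,2,2} = 1
G(14) = mex{1,0,1,0,0} = 2
G(15) = mex{2,1,2,1,1} = 0
G(16) = mex{0,2,0,2,2} = 1
G(17) = mex{1,0,1,0,0} = 2
G(18) = mex{2,1,2,1,1} = 0
G(19) = mex{0,2,0,2,2} = 1
G(20) = mex{1,0,1,0,0} = 2
G(21) = mex{2,1,2,1,1} = 0
G(22) = mex{0,2,0,2,2} = 1
G(23) = mex{1,0,1,0,0} = 2
G(24) = mex{2,1,2,1,1} = 0
G(25) = mex{0,2,0,2,2} = 1
G(26) = mex{1,0,1,0,0} = 2
Heap A: G(26) = 2.
Heap B: G(7) = 1.
Combined Grundy value = 2 ⊕ 1 = 3.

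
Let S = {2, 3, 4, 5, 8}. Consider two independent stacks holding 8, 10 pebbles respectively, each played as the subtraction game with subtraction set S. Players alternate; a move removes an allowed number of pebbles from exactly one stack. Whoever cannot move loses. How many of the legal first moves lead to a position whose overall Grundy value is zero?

All stacks use S = {2, 3, 4, 5, 8}:
G(0) = 0
G(1) = mex{} = 0
G(2) = mex{0} = 1
G(3) = mex{0,0} = 1
G(4) = mex{1,0,0} = 2
G(5) = mex{1,1,0,0} = 2
G(6) = mex{2,1,1,0} = 3
G(7) = mex{2,2,1,1} = 0
G(8) = mex{3,2,2,1,0} = 4
G(9) = mex{0,3,2,2,0} = 1
G(10) = mex{4,0,3,2,1} = 5
Stack A: G(8) = 4.
Stack B: G(10) = 5.
Combined Grundy value = 4 ⊕ 5 = 1.
A winning move leaves total XOR = 0, i.e. changes one component's Grundy value g to g ⊕ X where X is the current total.
Stack A: need g' = 4⊕1 = 5. Options: 8−2→G=3, 8−3→G=2, 8−4→G=2, 8−5→G=1, 8−8→G=0. Hits: 0.
Stack B: need g' = 5⊕1 = 4. Options: 10−2→G=4, 10−3→G=0, 10−4→G=3, 10−5→G=2, 10−8→G=1. Hits: 1.

1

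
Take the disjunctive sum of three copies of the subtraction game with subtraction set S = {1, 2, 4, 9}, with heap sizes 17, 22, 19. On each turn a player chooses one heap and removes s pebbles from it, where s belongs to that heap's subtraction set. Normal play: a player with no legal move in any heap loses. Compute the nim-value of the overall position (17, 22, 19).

2

All heaps use S = {1, 2, 4, 9}:
G(0) = 0
G(1) = mex{0} = 1
G(2) = mex{1,0} = 2
G(3) = mex{2,1} = 0
G(4) = mex{0,2,0} = 1
G(5) = mex{1,0,1} = 2
G(6) = mex{2,1,2} = 0
G(7) = mex{0,2,0} = 1
G(8) = mex{1,0,1} = 2
G(9) = mex{2,1,2,0} = 3
G(10) = mex{3,2,0,1} = 4
G(11) = mex{4,3,1,2} = 0
G(12) = mex{0,4,2,0} = 1
G(13) = mex{1,0,3,1} = 2
G(14) = mex{2,1,4,2} = 0
G(15) = mex{0,2,0,0} = 1
G(16) = mex{1,0,1,1} = 2
G(17) = mex{2,1,2,2} = 0
G(18) = mex{0,2,0,3} = 1
G(19) = mex{1,0,1,4} = 2
G(20) = mex{2,1,2,0} = 3
G(21) = mex{3,2,0,1} = 4
G(22) = mex{4,3,1,2} = 0
Heap A: G(17) = 0.
Heap B: G(22) = 0.
Heap C: G(19) = 2.
Combined Grundy value = 0 ⊕ 0 ⊕ 2 = 2.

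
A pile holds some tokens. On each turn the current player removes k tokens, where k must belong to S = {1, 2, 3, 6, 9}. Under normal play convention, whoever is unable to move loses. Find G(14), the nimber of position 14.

n :  0  1  2  3  4  5  6  7  8  9 10 11 12 13 14
G :  0  1  2  3  0  1  2  3  0  1  2  3  0  1  2

2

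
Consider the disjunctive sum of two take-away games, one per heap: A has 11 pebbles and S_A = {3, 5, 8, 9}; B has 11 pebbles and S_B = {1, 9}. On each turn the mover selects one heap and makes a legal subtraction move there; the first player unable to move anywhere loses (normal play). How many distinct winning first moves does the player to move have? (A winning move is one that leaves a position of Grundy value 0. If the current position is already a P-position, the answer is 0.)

1

Heap A, S = {3, 5, 8, 9}:
G(0) = 0
G(1) = mex{} = 0
G(2) = mex{} = 0
G(3) = mex{0} = 1
G(4) = mex{0} = 1
G(5) = mex{0,0} = 1
G(6) = mex{1,0} = 2
G(7) = mex{1,0} = 2
G(8) = mex{1,1,0} = 2
G(9) = mex{2,1,0,0} = 3
G(10) = mex{2,1,0,0} = 3
G(11) = mex{2,2,1,0} = 3
G_A(11) = 3.
Heap B, S = {1, 9}:
n :  0  1  2  3  4  5  6  7  8  9 10 11
G :  0  1  0  1  0  1  0  1  0  1  0  1
G_B(11) = 1.
Combined Grundy value = 3 ⊕ 1 = 2.
A winning move leaves total XOR = 0, i.e. changes one component's Grundy value g to g ⊕ X where X is the current total.
Heap A: need g' = 3⊕2 = 1. Options: 11−3→G=2, 11−5→G=2, 11−8→G=1, 11−9→G=0. Hits: 1.
Heap B: need g' = 1⊕2 = 3. Options: 11−1→G=0, 11−9→G=0. Hits: 0.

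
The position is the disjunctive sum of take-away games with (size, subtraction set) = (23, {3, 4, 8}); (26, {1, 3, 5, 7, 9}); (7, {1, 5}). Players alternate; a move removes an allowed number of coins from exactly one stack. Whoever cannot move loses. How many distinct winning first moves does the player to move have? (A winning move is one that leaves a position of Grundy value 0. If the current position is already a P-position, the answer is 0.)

Stack A, S = {3, 4, 8}:
G(0) = 0
G(1) = mex{} = 0
G(2) = mex{} = 0
G(3) = mex{0} = 1
G(4) = mex{0,0} = 1
G(5) = mex{0,0} = 1
G(6) = mex{1,0} = 2
G(7) = mex{1,1} = 0
G(8) = mex{1,1,0} = 2
G(9) = mex{2,1,0} = 3
G(10) = mex{0,2,0} = 1
G(11) = mex{2,0,1} = 3
G(12) = mex{3,2,1} = 0
G(13) = mex{1,3,1} = 0
G(14) = mex{3,1,2} = 0
G(15) = mex{0,3,0} = 1
G(16) = mex{0,0,2} = 1
G(17) = mex{0,0,3} = 1
G(18) = mex{1,0,1} = 2
G(19) = mex{1,1,3} = 0
G(20) = mex{1,1,0} = 2
G(21) = mex{2,1,0} = 3
G(22) = mex{0,2,0} = 1
G(23) = mex{2,0,1} = 3
G_A(23) = 3.
Stack B, S = {1, 3, 5, 7, 9}:
n :  0  1  2  3  4  5  6  7  8  9 10 11 12 13 14 15 16 17 18 19 20 21 22 23 24 25 26
G :  0  1  0  1  0  1  0  1  0  1  0  1  0  1  0  1  0  1  0  1  0  1  0  1  0  1  0
G_B(26) = 0.
Stack C, S = {1, 5}:
n : 0 1 2 3 4 5 6 7
G : 0 1 0 1 0 1 0 1
G_C(7) = 1.
Combined Grundy value = 3 ⊕ 0 ⊕ 1 = 2.
A winning move leaves total XOR = 0, i.e. changes one component's Grundy value g to g ⊕ X where X is the current total.
Stack A: need g' = 3⊕2 = 1. Options: 23−3→G=2, 23−4→G=0, 23−8→G=1. Hits: 1.
Stack B: need g' = 0⊕2 = 2. Options: 26−1→G=1, 26−3→G=1, 26−5→G=1, 26−7→G=1, 26−9→G=1. Hits: 0.
Stack C: need g' = 1⊕2 = 3. Options: 7−1→G=0, 7−5→G=0. Hits: 0.

1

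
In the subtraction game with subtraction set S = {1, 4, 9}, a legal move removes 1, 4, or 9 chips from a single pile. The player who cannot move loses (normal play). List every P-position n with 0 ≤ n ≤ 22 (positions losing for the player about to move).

0, 2, 5, 7, 10, 12, 15, 17, 20, 22

n :  0  1  2  3  4  5  6  7  8  9 10 11 12 13 14 15 16 17 18 19 20 21 22
G :  0  1  0  1  2  0  1  0  1  2  0  1  0  1  2  0  1  0  1  2  0  1  0
P-positions are exactly the n with G(n) = 0.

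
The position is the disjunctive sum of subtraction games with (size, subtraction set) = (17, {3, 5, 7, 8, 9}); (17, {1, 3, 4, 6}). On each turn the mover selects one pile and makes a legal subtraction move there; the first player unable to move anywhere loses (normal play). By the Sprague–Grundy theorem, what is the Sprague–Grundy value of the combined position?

Pile A, S = {3, 5, 7, 8, 9}:
n :  0  1  2  3  4  5  6  7  8  9 10 11 12 13 14 15 16 17
G :  0  0  0  1  1  1  2  2  2  3  3  3  0  0  0  1  1  1
G_A(17) = 1.
Pile B, S = {1, 3, 4, 6}:
n :  0  1  2  3  4  5  6  7  8  9 10 11 12 13 14 15 16 17
G :  0  1  0  1  2  3  2  0  1  0  1  2  3  2  0  1  0  1
G_B(17) = 1.
Combined Grundy value = 1 ⊕ 1 = 0.

0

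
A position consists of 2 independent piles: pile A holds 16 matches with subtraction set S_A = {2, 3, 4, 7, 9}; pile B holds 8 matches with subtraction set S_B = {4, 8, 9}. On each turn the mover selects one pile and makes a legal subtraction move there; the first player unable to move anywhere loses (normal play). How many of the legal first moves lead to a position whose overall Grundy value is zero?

0

Pile A, S = {2, 3, 4, 7, 9}:
G(0) = 0
G(1) = mex{} = 0
G(2) = mex{0} = 1
G(3) = mex{0,0} = 1
G(4) = mex{1,0,0} = 2
G(5) = mex{1,1,0} = 2
G(6) = mex{2,1,1} = 0
G(7) = mex{2,2,1,0} = 3
G(8) = mex{0,2,2,0} = 1
G(9) = mex{3,0,2,1,0} = 4
G(10) = mex{1,3,0,1,0} = 2
G(11) = mex{4,1,3,2,1} = 0
G(12) = mex{2,4,1,2,1} = 0
G(13) = mex{0,2,4,0,2} = 1
G(14) = mex{0,0,2,3,2} = 1
G(15) = mex{1,0,0,1,0} = 2
G(16) = mex{1,1,0,4,3} = 2
G_A(16) = 2.
Pile B, S = {4, 8, 9}:
n : 0 1 2 3 4 5 6 7 8
G : 0 0 0 0 1 1 1 1 2
G_B(8) = 2.
Combined Grundy value = 2 ⊕ 2 = 0.
A winning move leaves total XOR = 0, i.e. changes one component's Grundy value g to g ⊕ X where X is the current total.
Pile A: target g' = 2⊕0 = 2, but every legal move changes the Grundy value (mex property), so 0 moves.
Pile B: target g' = 2⊕0 = 2, but every legal move changes the Grundy value (mex property), so 0 moves.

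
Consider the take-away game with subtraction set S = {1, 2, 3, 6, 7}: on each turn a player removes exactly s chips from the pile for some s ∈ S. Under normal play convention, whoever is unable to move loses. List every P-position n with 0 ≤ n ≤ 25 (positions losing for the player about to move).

0, 4, 8, 12, 16, 20, 24

G(0) = 0
G(1) = mex{0} = 1
G(2) = mex{1,0} = 2
G(3) = mex{2,1,0} = 3
G(4) = mex{3,2,1} = 0
G(5) = mex{0,3,2} = 1
G(6) = mex{1,0,3,0} = 2
G(7) = mex{2,1,0,1,0} = 3
G(8) = mex{3,2,1,2,1} = 0
G(9) = mex{0,3,2,3,2} = 1
G(10) = mex{1,0,3,0,3} = 2
G(11) = mex{2,1,0,1,0} = 3
G(12) = mex{3,2,1,2,1} = 0
G(13) = mex{0,3,2,3,2} = 1
G(14) = mex{1,0,3,0,3} = 2
G(15) = mex{2,1,0,1,0} = 3
G(16) = mex{3,2,1,2,1} = 0
G(17) = mex{0,3,2,3,2} = 1
G(18) = mex{1,0,3,0,3} = 2
G(19) = mex{2,1,0,1,0} = 3
G(20) = mex{3,2,1,2,1} = 0
G(21) = mex{0,3,2,3,2} = 1
G(22) = mex{1,0,3,0,3} = 2
G(23) = mex{2,1,0,1,0} = 3
G(24) = mex{3,2,1,2,1} = 0
G(25) = mex{0,3,2,3,2} = 1
P-positions are exactly the n with G(n) = 0.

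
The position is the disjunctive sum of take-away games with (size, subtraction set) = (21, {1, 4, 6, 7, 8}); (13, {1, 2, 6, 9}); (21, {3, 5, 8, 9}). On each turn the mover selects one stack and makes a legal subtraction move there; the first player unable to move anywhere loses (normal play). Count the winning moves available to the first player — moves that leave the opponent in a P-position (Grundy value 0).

Stack A, S = {1, 4, 6, 7, 8}:
n :  0  1  2  3  4  5  6  7  8  9 10 11 12 13 14 15 16 17 18 19 20 21
G :  0  1  0  1  2  0  1  2  3  2  3  4  5  3  0  1  0  1  2  0  1  2
G_A(21) = 2.
Stack B, S = {1, 2, 6, 9}:
n :  0  1  2  3  4  5  6  7  8  9 10 11 12 13
G :  0  1  2  0  1  2  3  0  1  2  0  1  2  3
G_B(13) = 3.
Stack C, S = {3, 5, 8, 9}:
n :  0  1  2  3  4  5  6  7  8  9 10 11 12 13 14 15 16 17 18 19 20 21
G :  0  0  0  1  1  1  2  2  2  3  3  3  0  0  0  1  1  1  2  2  2  3
G_C(21) = 3.
Combined Grundy value = 2 ⊕ 3 ⊕ 3 = 2.
A winning move leaves total XOR = 0, i.e. changes one component's Grundy value g to g ⊕ X where X is the current total.
Stack A: need g' = 2⊕2 = 0. Options: 21−1→G=1, 21−4→G=1, 21−6→G=1, 21−7→G=0, 21−8→G=3. Hits: 1.
Stack B: need g' = 3⊕2 = 1. Options: 13−1→G=2, 13−2→G=1, 13−6→G=0, 13−9→G=1. Hits: 2.
Stack C: need g' = 3⊕2 = 1. Options: 21−3→G=2, 21−5→G=1, 21−8→G=0, 21−9→G=0. Hits: 1.

4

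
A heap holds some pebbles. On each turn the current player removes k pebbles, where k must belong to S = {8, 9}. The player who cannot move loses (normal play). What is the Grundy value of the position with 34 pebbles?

n :  0  1  2  3  4  5  6  7  8  9 10 11 12 13 14 15 16 17 18 19 20 21 22 23 24 25 26 27 28 29 30 31 32 33 34
G :  0  0  0  0  0  0  0  0  1  1  1  1  1  1  1  1  2  0  0  0  0  0  0  0  0  1  1  1  1  1  1  1  1  2  0

0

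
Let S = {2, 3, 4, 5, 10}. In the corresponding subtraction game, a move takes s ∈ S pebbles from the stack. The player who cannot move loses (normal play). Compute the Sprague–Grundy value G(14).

0

n :  0  1  2  3  4  5  6  7  8  9 10 11 12 13 14
G :  0  0  1  1  2  2  3  0  0  1  1  2  2  3  0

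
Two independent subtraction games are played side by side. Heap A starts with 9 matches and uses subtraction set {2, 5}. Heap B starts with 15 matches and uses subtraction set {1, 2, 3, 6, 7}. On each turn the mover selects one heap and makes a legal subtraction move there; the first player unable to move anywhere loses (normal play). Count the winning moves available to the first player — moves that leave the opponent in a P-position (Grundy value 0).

2

Heap A, S = {2, 5}:
n : 0 1 2 3 4 5 6 7 8 9
G : 0 0 1 1 0 2 1 0 0 1
G_A(9) = 1.
Heap B, S = {1, 2, 3, 6, 7}:
n :  0  1  2  3  4  5  6  7  8  9 10 11 12 13 14 15
G :  0  1  2  3  0  1  2  3  0  1  2  3  0  1  2  3
G_B(15) = 3.
Combined Grundy value = 1 ⊕ 3 = 2.
A winning move leaves total XOR = 0, i.e. changes one component's Grundy value g to g ⊕ X where X is the current total.
Heap A: need g' = 1⊕2 = 3. Options: 9−2→G=0, 9−5→G=0. Hits: 0.
Heap B: need g' = 3⊕2 = 1. Options: 15−1→G=2, 15−2→G=1, 15−3→G=0, 15−6→G=1, 15−7→G=0. Hits: 2.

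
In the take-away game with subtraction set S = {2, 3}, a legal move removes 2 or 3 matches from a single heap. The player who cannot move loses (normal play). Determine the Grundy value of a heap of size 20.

n :  0  1  2  3  4  5  6  7  8  9 10 11 12 13 14 15 16 17 18 19 20
G :  0  0  1  1  2  0  0  1  1  2  0  0  1  1  2  0  0  1  1  2  0

0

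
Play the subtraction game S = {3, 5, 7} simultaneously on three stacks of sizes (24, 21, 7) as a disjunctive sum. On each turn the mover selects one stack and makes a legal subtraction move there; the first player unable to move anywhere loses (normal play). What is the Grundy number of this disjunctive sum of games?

All stacks use S = {3, 5, 7}:
n :  0  1  2  3  4  5  6  7  8  9 10 11 12 13 14 15 16 17 18 19 20 21 22 23 24
G :  0  0  0  1  1  1  2  2  2  3  0  0  0  1  1  1  2  2  2  3  0  0  0  1  1
Stack A: G(24) = 1.
Stack B: G(21) = 0.
Stack C: G(7) = 2.
Combined Grundy value = 1 ⊕ 0 ⊕ 2 = 3.

3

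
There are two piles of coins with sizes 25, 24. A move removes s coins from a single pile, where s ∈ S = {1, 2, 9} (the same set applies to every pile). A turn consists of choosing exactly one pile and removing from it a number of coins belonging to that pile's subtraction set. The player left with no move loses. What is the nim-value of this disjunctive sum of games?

3

All piles use S = {1, 2, 9}:
G(0) = 0
G(1) = mex{0} = 1
G(2) = mex{1,0} = 2
G(3) = mex{2,1} = 0
G(4) = mex{0,2} = 1
G(5) = mex{1,0} = 2
G(6) = mex{2,1} = 0
G(7) = mex{0,2} = 1
G(8) = mex{1,0} = 2
G(9) = mex{2,1,0} = 3
G(10) = mex{3,2,1} = 0
G(11) = mex{0,3,2} = 1
G(12) = mex{1,0,0} = 2
G(13) = mex{2,1,1} = 0
G(14) = mex{0,2,2} = 1
G(15) = mex{1,0,0} = 2
G(16) = mex{2,1,1} = 0
G(17) = mex{0,2,2} = 1
G(18) = mex{1,0,3} = 2
G(19) = mex{2,1,0} = 3
G(20) = mex{3,2,1} = 0
G(21) = mex{0,3,2} = 1
G(22) = mex{1,0,0} = 2
G(23) = mex{2,1,1} = 0
G(24) = mex{0,2,2} = 1
G(25) = mex{1,0,0} = 2
Pile A: G(25) = 2.
Pile B: G(24) = 1.
Combined Grundy value = 2 ⊕ 1 = 3.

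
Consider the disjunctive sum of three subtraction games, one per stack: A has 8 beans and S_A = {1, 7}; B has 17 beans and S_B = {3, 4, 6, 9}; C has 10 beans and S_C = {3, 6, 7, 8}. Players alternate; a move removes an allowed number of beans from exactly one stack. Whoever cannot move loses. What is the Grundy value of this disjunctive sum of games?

2

Stack A, S = {1, 7}:
n : 0 1 2 3 4 5 6 7 8
G : 0 1 0 1 0 1 0 1 0
G_A(8) = 0.
Stack B, S = {3, 4, 6, 9}:
G(0) = 0
G(1) = mex{} = 0
G(2) = mex{} = 0
G(3) = mex{0} = 1
G(4) = mex{0,0} = 1
G(5) = mex{0,0} = 1
G(6) = mex{1,0,0} = 2
G(7) = mex{1,1,0} = 2
G(8) = mex{1,1,0} = 2
G(9) = mex{2,1,1,0} = 3
G(10) = mex{2,2,1,0} = 3
G(11) = mex{2,2,1,0} = 3
G(12) = mex{3,2,2,1} = 0
G(13) = mex{3,3,2,1} = 0
G(14) = mex{3,3,2,1} = 0
G(15) = mex{0,3,3,2} = 1
G(16) = mex{0,0,3,2} = 1
G(17) = mex{0,0,3,2} = 1
G_B(17) = 1.
Stack C, S = {3, 6, 7, 8}:
G(0) = 0
G(1) = mex{} = 0
G(2) = mex{} = 0
G(3) = mex{0} = 1
G(4) = mex{0} = 1
G(5) = mex{0} = 1
G(6) = mex{1,0} = 2
G(7) = mex{1,0,0} = 2
G(8) = mex{1,0,0,0} = 2
G(9) = mex{2,1,0,0} = 3
G(10) = mex{2,1,1,0} = 3
G_C(10) = 3.
Combined Grundy value = 0 ⊕ 1 ⊕ 3 = 2.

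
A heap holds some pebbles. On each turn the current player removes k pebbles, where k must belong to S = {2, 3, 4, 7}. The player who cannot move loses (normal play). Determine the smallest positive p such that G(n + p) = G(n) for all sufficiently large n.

n :  0  1  2  3  4  5  6  7  8  9 10 11 12 13 14 15 16 17 18 19 20 21 22 23
G :  0  0  1  1  2  2  0  3  1  4  2  0  0  1  1  2  2  0  3  1  4  2  0  0
G(n+11) = G(n) holds for n = 0,…,6 (a full window of length max(S) = 7), so the sequence is purely periodic with period 11.

11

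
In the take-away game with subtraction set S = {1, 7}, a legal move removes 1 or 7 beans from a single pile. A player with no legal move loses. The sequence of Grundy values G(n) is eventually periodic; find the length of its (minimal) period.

n :  0  1  2  3  4  5  6  7  8  9 10 11 12 13 14
G :  0  1  0  1  0  1  0  1  0  1  0  1  0  1  0
G(n+2) = G(n) holds for n = 0,…,6 (a full window of length max(S) = 7), so the sequence is purely periodic with period 2.

2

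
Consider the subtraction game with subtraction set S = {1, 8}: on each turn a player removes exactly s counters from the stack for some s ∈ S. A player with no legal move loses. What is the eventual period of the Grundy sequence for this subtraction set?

9

G(0) = 0
G(1) = mex{0} = 1
G(2) = mex{1} = 0
G(3) = mex{0} = 1
G(4) = mex{1} = 0
G(5) = mex{0} = 1
G(6) = mex{1} = 0
G(7) = mex{0} = 1
G(8) = mex{1,0} = 2
G(9) = mex{2,1} = 0
G(10) = mex{0,0} = 1
G(11) = mex{1,1} = 0
G(12) = mex{0,0} = 1
G(13) = mex{1,1} = 0
G(14) = mex{0,0} = 1
G(15) = mex{1,1} = 0
G(16) = mex{0,2} = 1
G(17) = mex{1,0} = 2
G(18) = mex{2,1} = 0
G(19) = mex{0,0} = 1
G(n+9) = G(n) holds for n = 0,…,7 (a full window of length max(S) = 8), so the sequence is purely periodic with period 9.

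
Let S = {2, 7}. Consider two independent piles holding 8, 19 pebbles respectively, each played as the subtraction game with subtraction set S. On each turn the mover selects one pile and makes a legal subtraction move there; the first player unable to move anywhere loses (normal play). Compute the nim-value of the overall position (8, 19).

All piles use S = {2, 7}:
n :  0  1  2  3  4  5  6  7  8  9 10 11 12 13 14 15 16 17 18 19
G :  0  0  1  1  0  0  1  1  2  0  0  1  1  0  0  1  1  2  0  0
Pile A: G(8) = 2.
Pile B: G(19) = 0.
Combined Grundy value = 2 ⊕ 0 = 2.

2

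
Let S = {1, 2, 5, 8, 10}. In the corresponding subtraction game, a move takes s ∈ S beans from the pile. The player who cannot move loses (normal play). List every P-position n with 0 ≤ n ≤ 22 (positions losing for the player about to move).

0, 3, 6, 9, 12, 15, 18, 21

n :  0  1  2  3  4  5  6  7  8  9 10 11 12 13 14 15 16 17 18 19 20 21 22
G :  0  1  2  0  1  2  0  1  2  0  1  2  0  1  2  0  1  2  0  1  2  0  1
P-positions are exactly the n with G(n) = 0.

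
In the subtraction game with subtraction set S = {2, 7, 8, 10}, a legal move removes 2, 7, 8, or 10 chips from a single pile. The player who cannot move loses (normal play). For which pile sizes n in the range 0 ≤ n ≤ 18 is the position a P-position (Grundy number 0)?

0, 1, 4, 5, 16, 17

n :  0  1  2  3  4  5  6  7  8  9 10 11 12 13 14 15 16 17 18
G :  0  0  1  1  0  0  1  1  2  2  3  3  2  2  3  3  0  0  1
P-positions are exactly the n with G(n) = 0.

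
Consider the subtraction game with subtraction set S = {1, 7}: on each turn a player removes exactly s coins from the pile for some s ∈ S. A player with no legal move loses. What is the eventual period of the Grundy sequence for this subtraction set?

2

G(0) = 0
G(1) = mex{0} = 1
G(2) = mex{1} = 0
G(3) = mex{0} = 1
G(4) = mex{1} = 0
G(5) = mex{0} = 1
G(6) = mex{1} = 0
G(7) = mex{0,0} = 1
G(8) = mex{1,1} = 0
G(9) = mex{0,0} = 1
G(10) = mex{1,1} = 0
G(11) = mex{0,0} = 1
G(12) = mex{1,1} = 0
G(13) = mex{0,0} = 1
G(14) = mex{1,1} = 0
G(n+2) = G(n) holds for n = 0,…,6 (a full window of length max(S) = 7), so the sequence is purely periodic with period 2.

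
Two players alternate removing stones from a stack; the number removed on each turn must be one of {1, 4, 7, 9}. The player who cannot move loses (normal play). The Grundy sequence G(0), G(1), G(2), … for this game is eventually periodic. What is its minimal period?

8

n :  0  1  2  3  4  5  6  7  8  9 10 11 12 13 14 15 16 17 18
G :  0  1  0  1  2  0  1  2  0  1  0  1  2  0  1  2  0  1  0
G(n+8) = G(n) holds for n = 0,…,8 (a full window of length max(S) = 9), so the sequence is purely periodic with period 8.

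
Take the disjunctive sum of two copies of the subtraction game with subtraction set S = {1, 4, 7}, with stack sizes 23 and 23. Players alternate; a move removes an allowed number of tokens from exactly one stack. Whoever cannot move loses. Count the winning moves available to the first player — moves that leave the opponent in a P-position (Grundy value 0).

All stacks use S = {1, 4, 7}:
G(0) = 0
G(1) = mex{0} = 1
G(2) = mex{1} = 0
G(3) = mex{0} = 1
G(4) = mex{1,0} = 2
G(5) = mex{2,1} = 0
G(6) = mex{0,0} = 1
G(7) = mex{1,1,0} = 2
G(8) = mex{2,2,1} = 0
G(9) = mex{0,0,0} = 1
G(10) = mex{1,1,1} = 0
G(11) = mex{0,2,2} = 1
G(12) = mex{1,0,0} = 2
G(13) = mex{2,1,1} = 0
G(14) = mex{0,0,2} = 1
G(15) = mex{1,1,0} = 2
G(16) = mex{2,2,1} = 0
G(17) = mex{0,0,0} = 1
G(18) = mex{1,1,1} = 0
G(19) = mex{0,2,2} = 1
G(20) = mex{1,0,0} = 2
G(21) = mex{2,1,1} = 0
G(22) = mex{0,0,2} = 1
G(23) = mex{1,1,0} = 2
Stack A: G(23) = 2.
Stack B: G(23) = 2.
Combined Grundy value = 2 ⊕ 2 = 0.
A winning move leaves total XOR = 0, i.e. changes one component's Grundy value g to g ⊕ X where X is the current total.
Stack A: target g' = 2⊕0 = 2, but every legal move changes the Grundy value (mex property), so 0 moves.
Stack B: target g' = 2⊕0 = 2, but every legal move changes the Grundy value (mex property), so 0 moves.

0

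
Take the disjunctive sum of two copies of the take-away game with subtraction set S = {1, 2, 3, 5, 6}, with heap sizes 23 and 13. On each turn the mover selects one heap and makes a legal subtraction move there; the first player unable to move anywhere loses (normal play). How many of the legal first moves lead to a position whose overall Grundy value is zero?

All heaps use S = {1, 2, 3, 5, 6}:
G(0) = 0
G(1) = mex{0} = 1
G(2) = mex{1,0} = 2
G(3) = mex{2,1,0} = 3
G(4) = mex{3,2,1} = 0
G(5) = mex{0,3,2,0} = 1
G(6) = mex{1,0,3,1,0} = 2
G(7) = mex{2,1,0,2,1} = 3
G(8) = mex{3,2,1,3,2} = 0
G(9) = mex{0,3,2,0,3} = 1
G(10) = mex{1,0,3,1,0} = 2
G(11) = mex{2,1,0,2,1} = 3
G(12) = mex{3,2,1,3,2} = 0
G(13) = mex{0,3,2,0,3} = 1
G(14) = mex{1,0,3,1,0} = 2
G(15) = mex{2,1,0,2,1} = 3
G(16) = mex{3,2,1,3,2} = 0
G(17) = mex{0,3,2,0,3} = 1
G(18) = mex{1,0,3,1,0} = 2
G(19) = mex{2,1,0,2,1} = 3
G(20) = mex{3,2,1,3,2} = 0
G(21) = mex{0,3,2,0,3} = 1
G(22) = mex{1,0,3,1,0} = 2
G(23) = mex{2,1,0,2,1} = 3
Heap A: G(23) = 3.
Heap B: G(13) = 1.
Combined Grundy value = 3 ⊕ 1 = 2.
A winning move leaves total XOR = 0, i.e. changes one component's Grundy value g to g ⊕ X where X is the current total.
Heap A: need g' = 3⊕2 = 1. Options: 23−1→G=2, 23−2→G=1, 23−3→G=0, 23−5→G=2, 23−6→G=1. Hits: 2.
Heap B: need g' = 1⊕2 = 3. Options: 13−1→G=0, 13−2→G=3, 13−3→G=2, 13−5→G=0, 13−6→G=3. Hits: 2.

4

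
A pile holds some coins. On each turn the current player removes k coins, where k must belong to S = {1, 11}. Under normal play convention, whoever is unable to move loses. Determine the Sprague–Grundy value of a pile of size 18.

n :  0  1  2  3  4  5  6  7  8  9 10 11 12 13 14 15 16 17 18
G :  0  1  0  1  0  1  0  1  0  1  0  1  0  1  0  1  0  1  0

0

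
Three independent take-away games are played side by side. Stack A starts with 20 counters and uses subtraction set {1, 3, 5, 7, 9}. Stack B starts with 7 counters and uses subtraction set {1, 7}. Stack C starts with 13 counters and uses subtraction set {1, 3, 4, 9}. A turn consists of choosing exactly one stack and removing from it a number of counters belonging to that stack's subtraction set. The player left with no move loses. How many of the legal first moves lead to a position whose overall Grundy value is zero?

0

Stack A, S = {1, 3, 5, 7, 9}:
n :  0  1  2  3  4  5  6  7  8  9 10 11 12 13 14 15 16 17 18 19 20
G :  0  1  0  1  0  1  0  1  0  1  0  1  0  1  0  1  0  1  0  1  0
G_A(20) = 0.
Stack B, S = {1, 7}:
G(0) = 0
G(1) = mex{0} = 1
G(2) = mex{1} = 0
G(3) = mex{0} = 1
G(4) = mex{1} = 0
G(5) = mex{0} = 1
G(6) = mex{1} = 0
G(7) = mex{0,0} = 1
G_B(7) = 1.
Stack C, S = {1, 3, 4, 9}:
n :  0  1  2  3  4  5  6  7  8  9 10 11 12 13
G :  0  1  0  1  2  3  2  0  1  4  3  2  0  1
G_C(13) = 1.
Combined Grundy value = 0 ⊕ 1 ⊕ 1 = 0.
A winning move leaves total XOR = 0, i.e. changes one component's Grundy value g to g ⊕ X where X is the current total.
Stack A: target g' = 0⊕0 = 0, but every legal move changes the Grundy value (mex property), so 0 moves.
Stack B: target g' = 1⊕0 = 1, but every legal move changes the Grundy value (mex property), so 0 moves.
Stack C: target g' = 1⊕0 = 1, but every legal move changes the Grundy value (mex property), so 0 moves.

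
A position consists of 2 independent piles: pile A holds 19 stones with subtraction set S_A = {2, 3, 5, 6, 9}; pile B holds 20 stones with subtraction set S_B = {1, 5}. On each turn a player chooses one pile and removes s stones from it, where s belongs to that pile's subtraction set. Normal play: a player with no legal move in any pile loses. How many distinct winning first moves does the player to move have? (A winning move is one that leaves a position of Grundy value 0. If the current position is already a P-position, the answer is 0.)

Pile A, S = {2, 3, 5, 6, 9}:
G(0) = 0
G(1) = mex{} = 0
G(2) = mex{0} = 1
G(3) = mex{0,0} = 1
G(4) = mex{1,0} = 2
G(5) = mex{1,1,0} = 2
G(6) = mex{2,1,0,0} = 3
G(7) = mex{2,2,1,0} = 3
G(8) = mex{3,2,1,1} = 0
G(9) = mex{3,3,2,1,0} = 4
G(10) = mex{0,3,2,2,0} = 1
G(11) = mex{4,0,3,2,1} = 5
G(12) = mex{1,4,3,3,1} = 0
G(13) = mex{5,1,0,3,2} = 4
G(14) = mex{0,5,4,0,2} = 1
G(15) = mex{4,0,1,4,3} = 2
G(16) = mex{1,4,5,1,3} = 0
G(17) = mex{2,1,0,5,0} = 3
G(18) = mex{0,2,4,0,4} = 1
G(19) = mex{3,0,1,4,1} = 2
G_A(19) = 2.
Pile B, S = {1, 5}:
n :  0  1  2  3  4  5  6  7  8  9 10 11 12 13 14 15 16 17 18 19 20
G :  0  1  0  1  0  1  0  1  0  1  0  1  0  1  0  1  0  1  0  1  0
G_B(20) = 0.
Combined Grundy value = 2 ⊕ 0 = 2.
A winning move leaves total XOR = 0, i.e. changes one component's Grundy value g to g ⊕ X where X is the current total.
Pile A: need g' = 2⊕2 = 0. Options: 19−2→G=3, 19−3→G=0, 19−5→G=1, 19−6→G=4, 19−9→G=1. Hits: 1.
Pile B: need g' = 0⊕2 = 2. Options: 20−1→G=1, 20−5→G=1. Hits: 0.

1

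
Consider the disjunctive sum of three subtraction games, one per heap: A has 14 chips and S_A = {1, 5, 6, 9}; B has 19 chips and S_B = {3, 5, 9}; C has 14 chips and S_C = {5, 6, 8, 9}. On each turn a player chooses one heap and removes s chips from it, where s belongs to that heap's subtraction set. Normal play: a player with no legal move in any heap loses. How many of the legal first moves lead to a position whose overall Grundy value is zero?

Heap A, S = {1, 5, 6, 9}:
n :  0  1  2  3  4  5  6  7  8  9 10 11 12 13 14
G :  0  1  0  1  0  1  2  3  2  3  2  3  0  1  0
G_A(14) = 0.
Heap B, S = {3, 5, 9}:
n :  0  1  2  3  4  5  6  7  8  9 10 11 12 13 14 15 16 17 18 19
G :  0  0  0  1  1  1  2  2  0  3  3  1  0  2  0  1  0  1  0  1
G_B(19) = 1.
Heap C, S = {5, 6, 8, 9}:
G(0) = 0
G(1) = mex{} = 0
G(2) = mex{} = 0
G(3) = mex{} = 0
G(4) = mex{} = 0
G(5) = mex{0} = 1
G(6) = mex{0,0} = 1
G(7) = mex{0,0} = 1
G(8) = mex{0,0,0} = 1
G(9) = mex{0,0,0,0} = 1
G(10) = mex{1,0,0,0} = 2
G(11) = mex{1,1,0,0} = 2
G(12) = mex{1,1,0,0} = 2
G(13) = mex{1,1,1,0} = 2
G(14) = mex{1,1,1,1} = 0
G_C(14) = 0.
Combined Grundy value = 0 ⊕ 1 ⊕ 0 = 1.
A winning move leaves total XOR = 0, i.e. changes one component's Grundy value g to g ⊕ X where X is the current total.
Heap A: need g' = 0⊕1 = 1. Options: 14−1→G=1, 14−5→G=3, 14−6→G=2, 14−9→G=1. Hits: 2.
Heap B: need g' = 1⊕1 = 0. Options: 19−3→G=0, 19−5→G=0, 19−9→G=3. Hits: 2.
Heap C: need g' = 0⊕1 = 1. Options: 14−5→G=1, 14−6→G=1, 14−8→G=1, 14−9→G=1. Hits: 4.

8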